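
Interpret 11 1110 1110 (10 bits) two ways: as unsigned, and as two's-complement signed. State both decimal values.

unsigned = 1006, signed = -18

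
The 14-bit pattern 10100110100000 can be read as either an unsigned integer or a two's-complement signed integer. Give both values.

Unsigned: 10100110100000 = 10656.
Signed: MSB=1 → 10656 − 16384 = -5728.

unsigned = 10656, signed = -5728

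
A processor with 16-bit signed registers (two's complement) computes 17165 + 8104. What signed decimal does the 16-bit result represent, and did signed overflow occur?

25269; no overflow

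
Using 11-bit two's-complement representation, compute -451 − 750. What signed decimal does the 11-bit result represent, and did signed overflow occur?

-451 → 11000111101
750 → 01011101110
Subtract via negate-and-add: invert 01011101110 + 1 = 10100010010 (i.e. -750).
  11000111101
+ 10100010010
= 01101001111  (discard carry-out 1)
Result 01101001111: MSB = 0 → value 847.
Both addends (after negating the subtrahend) are negative but the stored result is non-negative: signed overflow. The true value -451 − 750 = -1201 lies outside [-1024, 1023].

847; overflow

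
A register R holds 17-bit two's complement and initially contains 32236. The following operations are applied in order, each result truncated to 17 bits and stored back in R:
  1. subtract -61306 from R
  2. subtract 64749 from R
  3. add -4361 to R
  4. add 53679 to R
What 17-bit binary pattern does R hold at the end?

10011000100011111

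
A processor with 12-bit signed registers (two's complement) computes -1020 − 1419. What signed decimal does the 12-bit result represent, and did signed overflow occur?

1657; overflow

-1020 → 110000000100
1419 → 010110001011
Subtract via negate-and-add: invert 010110001011 + 1 = 101001110101 (i.e. -1419).
  110000000100
+ 101001110101
= 011001111001  (discard carry-out 1)
Result 011001111001: MSB = 0 → value 1657.
Both addends (after negating the subtrahend) are negative but the stored result is non-negative: signed overflow. The true value -1020 − 1419 = -2439 lies outside [-2048, 2047].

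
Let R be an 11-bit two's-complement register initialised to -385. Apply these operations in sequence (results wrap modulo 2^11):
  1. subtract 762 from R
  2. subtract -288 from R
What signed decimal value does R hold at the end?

-859

Start: R = -385 = 11001111111.
R = -385 − 762 = -1147; wraps to 901 = 01110000101
R = 901 − (-288) = 1189; wraps to -859 = 10010100101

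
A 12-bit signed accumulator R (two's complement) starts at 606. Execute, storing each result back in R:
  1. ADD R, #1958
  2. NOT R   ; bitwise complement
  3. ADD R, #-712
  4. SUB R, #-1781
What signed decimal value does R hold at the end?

Start: R = 606 = 001001011110.
R = 606 + 1958 = 2564; wraps to -1532 = 101000000100
R = NOT 101000000100 = 010111111011 = 1531
R = 1531 + (-712) = 819 = 001100110011
R = 819 − (-1781) = 2600; wraps to -1496 = 101000101000

-1496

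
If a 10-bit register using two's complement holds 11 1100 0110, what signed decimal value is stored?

-58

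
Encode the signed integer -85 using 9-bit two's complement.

110101011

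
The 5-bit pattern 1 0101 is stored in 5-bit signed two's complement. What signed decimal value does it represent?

MSB is 1, so the value is negative.
Unsigned reading: 21. Subtract 2^5 = 32: 21 − 32 = -11.

-11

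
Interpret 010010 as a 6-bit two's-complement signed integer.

18

MSB is 0, so the value is non-negative: 010010 = 18.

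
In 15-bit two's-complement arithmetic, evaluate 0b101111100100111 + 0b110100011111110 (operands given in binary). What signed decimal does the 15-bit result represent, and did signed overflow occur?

-14299; no overflow

0b101111100100111 → 101111100100111 = -8409 (signed)
0b110100011111110 → 110100011111110 = -5890 (signed)
  101111100100111
+ 110100011111110
= 100100000100101  (discard carry-out 1)
Result 100100000100101: MSB = 1 → 18469 − 32768 = -14299.
Both addends are negative and so is the stored result: no signed overflow.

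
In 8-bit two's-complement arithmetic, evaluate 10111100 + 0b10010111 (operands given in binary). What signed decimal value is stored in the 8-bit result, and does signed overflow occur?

10111100 = -68 (signed)
0b10010111 → 10010111 = -105 (signed)
  10111100
+ 10010111
= 01010011  (discard carry-out 1)
Result 01010011: MSB = 0 → value 83.
Both addends are negative but the stored result is non-negative: signed overflow. The true value -68 + (-105) = -173 lies outside [-128, 127].

83; overflow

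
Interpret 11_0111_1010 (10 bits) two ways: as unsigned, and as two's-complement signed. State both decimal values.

unsigned = 890, signed = -134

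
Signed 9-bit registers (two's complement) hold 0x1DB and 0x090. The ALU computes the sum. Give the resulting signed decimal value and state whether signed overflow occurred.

107; no overflow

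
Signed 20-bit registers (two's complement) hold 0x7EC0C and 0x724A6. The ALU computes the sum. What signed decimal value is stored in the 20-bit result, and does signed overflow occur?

-61262; overflow

0x7EC0C = 01111110110000001100 = 519180 (signed)
0x724A6 = 01110010010010100110 = 468134 (signed)
  01111110110000001100
+ 01110010010010100110
= 11110001000010110010
Result 11110001000010110010: MSB = 1 → 987314 − 1048576 = -61262.
Both addends are non-negative but the stored result is negative: signed overflow. The true value 519180 + 468134 = 987314 lies outside [-524288, 524287].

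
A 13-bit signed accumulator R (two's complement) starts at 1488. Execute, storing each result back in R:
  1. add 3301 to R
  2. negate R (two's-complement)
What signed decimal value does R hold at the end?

Start: R = 1488 = 0010111010000.
R = 1488 + 3301 = 4789; wraps to -3403 = 1001010110101
R = −(-3403) = 3403 = 0110101001011

3403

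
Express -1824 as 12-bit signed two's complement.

100011100000

|-1824| = 1824 = 011100100000 in 12 bits.
Invert the bits: 100011011111. Add 1: 100011100000.
Check: 100011100000 reads as 2272 − 4096 = -1824.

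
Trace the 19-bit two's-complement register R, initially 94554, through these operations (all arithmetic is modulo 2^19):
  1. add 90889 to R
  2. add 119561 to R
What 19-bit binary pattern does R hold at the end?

1001010011101101100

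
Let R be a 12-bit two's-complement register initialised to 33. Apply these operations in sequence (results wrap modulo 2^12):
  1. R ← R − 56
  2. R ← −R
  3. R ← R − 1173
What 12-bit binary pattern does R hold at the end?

101110000010

Start: R = 33 = 000000100001.
R = 33 − 56 = -23 = 111111101001
R = −(-23) = 23 = 000000010111
R = 23 − 1173 = -1150 = 101110000010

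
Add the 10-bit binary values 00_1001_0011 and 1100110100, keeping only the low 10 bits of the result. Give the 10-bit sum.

1111000111

  0010010011
+ 1100110100
= 1111000111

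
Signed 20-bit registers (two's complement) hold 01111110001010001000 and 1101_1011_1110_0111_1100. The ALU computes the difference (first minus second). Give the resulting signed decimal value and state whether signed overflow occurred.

-383988; overflow

01111110001010001000 = 516744 (signed)
1101_1011_1110_0111_1100 → 11011011111001111100 = -147844 (signed)
Subtract via negate-and-add: invert 11011011111001111100 + 1 = 00100100000110000100 (i.e. 147844).
  01111110001010001000
+ 00100100000110000100
= 10100010010000001100
Result 10100010010000001100: MSB = 1 → 664588 − 1048576 = -383988.
Both addends (after negating the subtrahend) are non-negative but the stored result is negative: signed overflow. The true value 516744 − (-147844) = 664588 lies outside [-524288, 524287].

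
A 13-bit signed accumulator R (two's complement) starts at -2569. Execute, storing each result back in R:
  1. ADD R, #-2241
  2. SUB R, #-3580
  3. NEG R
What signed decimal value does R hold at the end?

Start: R = -2569 = 1010111110111.
R = -2569 + (-2241) = -4810; wraps to 3382 = 0110100110110
R = 3382 − (-3580) = 6962; wraps to -1230 = 1101100110010
R = −(-1230) = 1230 = 0010011001110

1230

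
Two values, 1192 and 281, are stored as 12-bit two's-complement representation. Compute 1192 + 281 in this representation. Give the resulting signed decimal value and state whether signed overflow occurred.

1473; no overflow

1192 → 010010101000
281 → 000100011001
  010010101000
+ 000100011001
= 010111000001
Result 010111000001: MSB = 0 → value 1473.
Both addends are non-negative and so is the stored result: no signed overflow.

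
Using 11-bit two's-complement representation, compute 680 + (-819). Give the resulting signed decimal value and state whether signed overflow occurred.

-139; no overflow

680 → 01010101000
-819 → 10011001101
  01010101000
+ 10011001101
= 11101110101
Result 11101110101: MSB = 1 → 1909 − 2048 = -139.
Addends have opposite signs, so signed overflow cannot occur.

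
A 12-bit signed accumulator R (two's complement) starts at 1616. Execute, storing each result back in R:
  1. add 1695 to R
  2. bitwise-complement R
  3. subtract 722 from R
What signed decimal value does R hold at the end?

Start: R = 1616 = 011001010000.
R = 1616 + 1695 = 3311; wraps to -785 = 110011101111
R = NOT 110011101111 = 001100010000 = 784
R = 784 − 722 = 62 = 000000111110

62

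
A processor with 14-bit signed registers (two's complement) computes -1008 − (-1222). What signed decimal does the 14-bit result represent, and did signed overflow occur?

-1008 → 11110000010000
-1222 → 11101100111010
Subtract via negate-and-add: invert 11101100111010 + 1 = 00010011000110 (i.e. 1222).
  11110000010000
+ 00010011000110
= 00000011010110  (discard carry-out 1)
Result 00000011010110: MSB = 0 → value 214.
Addends (after negating the subtrahend) have opposite signs, so signed overflow cannot occur.

214; no overflow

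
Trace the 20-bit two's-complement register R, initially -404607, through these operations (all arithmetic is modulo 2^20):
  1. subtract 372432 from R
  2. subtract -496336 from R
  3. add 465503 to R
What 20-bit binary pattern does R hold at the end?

00101101000111100000

Start: R = -404607 = 10011101001110000001.
R = -404607 − 372432 = -777039; wraps to 271537 = 01000010010010110001
R = 271537 − (-496336) = 767873; wraps to -280703 = 10111011011110000001
R = -280703 + 465503 = 184800 = 00101101000111100000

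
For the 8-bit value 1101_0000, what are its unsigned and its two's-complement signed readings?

unsigned = 208, signed = -48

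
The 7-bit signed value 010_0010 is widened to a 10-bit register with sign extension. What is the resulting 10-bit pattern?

MSB of 0100010 is 0; replicate it into the new high bits.
000|0100010 → 0000100010 (still 34).

0000100010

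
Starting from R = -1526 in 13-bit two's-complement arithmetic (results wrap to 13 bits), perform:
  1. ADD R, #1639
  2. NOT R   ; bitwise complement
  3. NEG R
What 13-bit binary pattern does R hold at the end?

0000001110010

Start: R = -1526 = 1101000001010.
R = -1526 + 1639 = 113 = 0000001110001
R = NOT 0000001110001 = 1111110001110 = -114
R = −(-114) = 114 = 0000001110010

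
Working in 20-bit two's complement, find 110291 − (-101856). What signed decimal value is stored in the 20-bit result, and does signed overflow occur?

212147; no overflow

110291 → 00011010111011010011
-101856 → 11100111001000100000
Subtract via negate-and-add: invert 11100111001000100000 + 1 = 00011000110111100000 (i.e. 101856).
  00011010111011010011
+ 00011000110111100000
= 00110011110010110011
Result 00110011110010110011: MSB = 0 → value 212147.
Both addends (after negating the subtrahend) are non-negative and so is the stored result: no signed overflow.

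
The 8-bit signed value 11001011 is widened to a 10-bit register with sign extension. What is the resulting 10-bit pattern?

1111001011

MSB of 11001011 is 1; replicate it into the new high bits.
11|11001011 → 1111001011 (still -53).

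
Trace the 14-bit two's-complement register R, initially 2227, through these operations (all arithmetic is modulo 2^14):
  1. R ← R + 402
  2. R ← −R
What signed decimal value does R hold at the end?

Start: R = 2227 = 00100010110011.
R = 2227 + 402 = 2629 = 00101001000101
R = −(2629) = -2629 = 11010110111011

-2629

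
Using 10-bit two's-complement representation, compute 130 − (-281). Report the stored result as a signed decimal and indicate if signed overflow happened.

130 → 0010000010
-281 → 1011100111
Subtract via negate-and-add: invert 1011100111 + 1 = 0100011001 (i.e. 281).
  0010000010
+ 0100011001
= 0110011011
Result 0110011011: MSB = 0 → value 411.
Both addends (after negating the subtrahend) are non-negative and so is the stored result: no signed overflow.

411; no overflow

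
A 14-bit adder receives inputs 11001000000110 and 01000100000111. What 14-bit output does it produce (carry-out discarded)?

00001100001101

  11001000000110
+ 01000100000111
= 00001100001101  (discard carry-out 1)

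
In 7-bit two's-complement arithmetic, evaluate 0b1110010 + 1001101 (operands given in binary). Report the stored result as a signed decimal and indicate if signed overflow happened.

63; overflow

0b1110010 → 1110010 = -14 (signed)
1001101 = -51 (signed)
  1110010
+ 1001101
= 0111111  (discard carry-out 1)
Result 0111111: MSB = 0 → value 63.
Both addends are negative but the stored result is non-negative: signed overflow. The true value -14 + (-51) = -65 lies outside [-64, 63].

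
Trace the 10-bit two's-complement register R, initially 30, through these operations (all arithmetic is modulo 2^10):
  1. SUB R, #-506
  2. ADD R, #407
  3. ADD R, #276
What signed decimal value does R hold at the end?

Start: R = 30 = 0000011110.
R = 30 − (-506) = 536; wraps to -488 = 1000011000
R = -488 + 407 = -81 = 1110101111
R = -81 + 276 = 195 = 0011000011

195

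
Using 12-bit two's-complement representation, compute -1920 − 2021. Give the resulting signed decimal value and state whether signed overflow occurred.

-1920 → 100010000000
2021 → 011111100101
Subtract via negate-and-add: invert 011111100101 + 1 = 100000011011 (i.e. -2021).
  100010000000
+ 100000011011
= 000010011011  (discard carry-out 1)
Result 000010011011: MSB = 0 → value 155.
Both addends (after negating the subtrahend) are negative but the stored result is non-negative: signed overflow. The true value -1920 − 2021 = -3941 lies outside [-2048, 2047].

155; overflow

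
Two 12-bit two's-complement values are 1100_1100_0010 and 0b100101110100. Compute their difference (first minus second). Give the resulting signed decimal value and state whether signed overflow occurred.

846; no overflow

1100_1100_0010 → 110011000010 = -830 (signed)
0b100101110100 → 100101110100 = -1676 (signed)
Subtract via negate-and-add: invert 100101110100 + 1 = 011010001100 (i.e. 1676).
  110011000010
+ 011010001100
= 001101001110  (discard carry-out 1)
Result 001101001110: MSB = 0 → value 846.
Addends (after negating the subtrahend) have opposite signs, so signed overflow cannot occur.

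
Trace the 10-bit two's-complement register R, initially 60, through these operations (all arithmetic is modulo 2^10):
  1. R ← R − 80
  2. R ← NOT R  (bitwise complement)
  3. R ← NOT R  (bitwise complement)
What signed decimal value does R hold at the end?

Start: R = 60 = 0000111100.
R = 60 − 80 = -20 = 1111101100
R = NOT 1111101100 = 0000010011 = 19
R = NOT 0000010011 = 1111101100 = -20

-20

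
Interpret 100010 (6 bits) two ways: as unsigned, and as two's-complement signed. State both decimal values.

unsigned = 34, signed = -30

Unsigned: 100010 = 34.
Signed: MSB=1 → 34 − 64 = -30.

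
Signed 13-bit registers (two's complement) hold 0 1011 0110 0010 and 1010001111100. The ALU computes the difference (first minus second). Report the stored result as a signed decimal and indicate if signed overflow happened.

0 1011 0110 0010 → 0101101100010 = 2914 (signed)
1010001111100 = -2948 (signed)
Subtract via negate-and-add: invert 1010001111100 + 1 = 0101110000100 (i.e. 2948).
  0101101100010
+ 0101110000100
= 1011011100110
Result 1011011100110: MSB = 1 → 5862 − 8192 = -2330.
Both addends (after negating the subtrahend) are non-negative but the stored result is negative: signed overflow. The true value 2914 − (-2948) = 5862 lies outside [-4096, 4095].

-2330; overflow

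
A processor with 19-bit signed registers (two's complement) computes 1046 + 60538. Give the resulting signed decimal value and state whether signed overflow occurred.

61584; no overflow

1046 → 0000000010000010110
60538 → 0001110110001111010
  0000000010000010110
+ 0001110110001111010
= 0001111000010010000
Result 0001111000010010000: MSB = 0 → value 61584.
Both addends are non-negative and so is the stored result: no signed overflow.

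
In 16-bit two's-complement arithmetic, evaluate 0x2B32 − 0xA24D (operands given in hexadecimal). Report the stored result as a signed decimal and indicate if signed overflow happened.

-30491; overflow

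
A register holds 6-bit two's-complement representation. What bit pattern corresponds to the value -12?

|-12| = 12 = 001100 in 6 bits.
Invert the bits: 110011. Add 1: 110100.

110100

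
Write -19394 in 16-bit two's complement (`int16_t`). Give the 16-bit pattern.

|-19394| = 19394 = 0100101111000010 in 16 bits.
Invert the bits: 1011010000111101. Add 1: 1011010000111110.

1011010000111110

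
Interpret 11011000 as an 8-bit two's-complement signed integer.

-40

MSB is 1, so the value is negative.
Invert: 00100111. Add 1: 00101000 = 40. So the value is −40.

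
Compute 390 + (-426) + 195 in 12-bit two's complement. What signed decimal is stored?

390 + (-426) = -36 (111111011100)
-36 + 195 = 159 (000010011111)

159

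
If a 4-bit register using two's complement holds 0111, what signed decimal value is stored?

MSB is 0, so the value is non-negative: 0111 = 7.

7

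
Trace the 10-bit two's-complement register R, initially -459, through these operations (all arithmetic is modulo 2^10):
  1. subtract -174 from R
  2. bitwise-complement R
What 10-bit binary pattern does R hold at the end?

0100011100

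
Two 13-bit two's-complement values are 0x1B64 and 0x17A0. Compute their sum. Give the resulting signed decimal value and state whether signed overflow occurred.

-3324; no overflow

0x1B64 = 1101101100100 = -1180 (signed)
0x17A0 = 1011110100000 = -2144 (signed)
  1101101100100
+ 1011110100000
= 1001100000100  (discard carry-out 1)
Result 1001100000100: MSB = 1 → 4868 − 8192 = -3324.
Both addends are negative and so is the stored result: no signed overflow.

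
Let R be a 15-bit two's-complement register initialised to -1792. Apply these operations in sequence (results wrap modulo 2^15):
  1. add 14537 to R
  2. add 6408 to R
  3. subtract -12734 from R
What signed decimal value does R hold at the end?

-881

Start: R = -1792 = 111100100000000.
R = -1792 + 14537 = 12745 = 011000111001001
R = 12745 + 6408 = 19153; wraps to -13615 = 100101011010001
R = -13615 − (-12734) = -881 = 111110010001111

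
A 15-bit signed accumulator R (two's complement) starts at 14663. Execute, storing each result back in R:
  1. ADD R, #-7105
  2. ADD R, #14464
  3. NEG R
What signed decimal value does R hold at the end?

10746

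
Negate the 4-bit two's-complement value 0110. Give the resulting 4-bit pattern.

1010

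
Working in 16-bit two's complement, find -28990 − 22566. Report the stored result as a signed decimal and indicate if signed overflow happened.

-28990 → 1000111011000010
22566 → 0101100000100110
Subtract via negate-and-add: invert 0101100000100110 + 1 = 1010011111011010 (i.e. -22566).
  1000111011000010
+ 1010011111011010
= 0011011010011100  (discard carry-out 1)
Result 0011011010011100: MSB = 0 → value 13980.
Both addends (after negating the subtrahend) are negative but the stored result is non-negative: signed overflow. The true value -28990 − 22566 = -51556 lies outside [-32768, 32767].

13980; overflow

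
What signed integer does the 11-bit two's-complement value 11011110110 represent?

MSB is 1, so the value is negative.
Invert: 00100001001. Add 1: 00100001010 = 266. So the value is −266.

-266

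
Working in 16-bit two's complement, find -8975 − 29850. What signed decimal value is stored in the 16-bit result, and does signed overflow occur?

-8975 → 1101110011110001
29850 → 0111010010011010
Subtract via negate-and-add: invert 0111010010011010 + 1 = 1000101101100110 (i.e. -29850).
  1101110011110001
+ 1000101101100110
= 0110100001010111  (discard carry-out 1)
Result 0110100001010111: MSB = 0 → value 26711.
Both addends (after negating the subtrahend) are negative but the stored result is non-negative: signed overflow. The true value -8975 − 29850 = -38825 lies outside [-32768, 32767].

26711; overflow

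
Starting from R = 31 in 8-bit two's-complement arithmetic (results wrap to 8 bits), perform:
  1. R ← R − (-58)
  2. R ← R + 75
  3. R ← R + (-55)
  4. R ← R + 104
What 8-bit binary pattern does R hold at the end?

11010101

Start: R = 31 = 00011111.
R = 31 − (-58) = 89 = 01011001
R = 89 + 75 = 164; wraps to -92 = 10100100
R = -92 + (-55) = -147; wraps to 109 = 01101101
R = 109 + 104 = 213; wraps to -43 = 11010101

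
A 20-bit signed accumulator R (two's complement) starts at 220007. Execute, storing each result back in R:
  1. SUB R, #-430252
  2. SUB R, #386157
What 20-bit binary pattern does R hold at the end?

Start: R = 220007 = 00110101101101100111.
R = 220007 − (-430252) = 650259; wraps to -398317 = 10011110110000010011
R = -398317 − 386157 = -784474; wraps to 264102 = 01000000011110100110

01000000011110100110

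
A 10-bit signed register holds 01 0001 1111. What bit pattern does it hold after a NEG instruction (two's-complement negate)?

Invert: 1011100000. Add 1: 1011100001.
Check: 0100011111 = 287, 1011100001 = -287.

1011100001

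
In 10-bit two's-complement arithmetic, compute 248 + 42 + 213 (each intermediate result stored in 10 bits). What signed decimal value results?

503

248 + 42 = 290 (0100100010)
290 + 213 = 503 (0111110111)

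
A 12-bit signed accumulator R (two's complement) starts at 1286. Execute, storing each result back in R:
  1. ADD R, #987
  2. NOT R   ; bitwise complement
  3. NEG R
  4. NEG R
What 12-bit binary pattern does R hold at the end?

011100011110

Start: R = 1286 = 010100000110.
R = 1286 + 987 = 2273; wraps to -1823 = 100011100001
R = NOT 100011100001 = 011100011110 = 1822
R = −(1822) = -1822 = 100011100010
R = −(-1822) = 1822 = 011100011110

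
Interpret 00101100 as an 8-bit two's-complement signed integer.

MSB is 0, so the value is non-negative: 00101100 = 44.

44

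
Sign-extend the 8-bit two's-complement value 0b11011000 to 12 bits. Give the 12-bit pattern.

111111011000

MSB of 11011000 is 1; replicate it into the new high bits.
1111|11011000 → 111111011000 (still -40).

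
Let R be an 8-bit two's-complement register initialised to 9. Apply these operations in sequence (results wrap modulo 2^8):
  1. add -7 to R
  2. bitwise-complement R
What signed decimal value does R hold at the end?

-3

Start: R = 9 = 00001001.
R = 9 + (-7) = 2 = 00000010
R = NOT 00000010 = 11111101 = -3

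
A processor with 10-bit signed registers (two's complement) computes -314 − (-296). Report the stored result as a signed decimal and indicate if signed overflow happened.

-314 → 1011000110
-296 → 1011011000
Subtract via negate-and-add: invert 1011011000 + 1 = 0100101000 (i.e. 296).
  1011000110
+ 0100101000
= 1111101110
Result 1111101110: MSB = 1 → 1006 − 1024 = -18.
Addends (after negating the subtrahend) have opposite signs, so signed overflow cannot occur.

-18; no overflow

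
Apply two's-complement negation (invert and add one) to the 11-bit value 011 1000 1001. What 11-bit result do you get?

10001110111

Invert: 10001110110. Add 1: 10001110111.
Check: 01110001001 = 905, 10001110111 = -905.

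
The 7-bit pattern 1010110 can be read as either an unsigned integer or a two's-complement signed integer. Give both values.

unsigned = 86, signed = -42

Unsigned: 1010110 = 86.
Signed: MSB=1 → 86 − 128 = -42.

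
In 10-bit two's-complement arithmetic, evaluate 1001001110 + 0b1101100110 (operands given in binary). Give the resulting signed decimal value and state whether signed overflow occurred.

1001001110 = -434 (signed)
0b1101100110 → 1101100110 = -154 (signed)
  1001001110
+ 1101100110
= 0110110100  (discard carry-out 1)
Result 0110110100: MSB = 0 → value 436.
Both addends are negative but the stored result is non-negative: signed overflow. The true value -434 + (-154) = -588 lies outside [-512, 511].

436; overflow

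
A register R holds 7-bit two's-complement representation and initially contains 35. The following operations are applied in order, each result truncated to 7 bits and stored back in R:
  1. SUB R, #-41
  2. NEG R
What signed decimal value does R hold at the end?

52

Start: R = 35 = 0100011.
R = 35 − (-41) = 76; wraps to -52 = 1001100
R = −(-52) = 52 = 0110100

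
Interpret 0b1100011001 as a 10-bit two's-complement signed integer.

-231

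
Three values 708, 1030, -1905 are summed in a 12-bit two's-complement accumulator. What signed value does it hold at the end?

-167

708 + 1030 = 1738 (011011001010)
1738 + (-1905) = -167 (111101011001)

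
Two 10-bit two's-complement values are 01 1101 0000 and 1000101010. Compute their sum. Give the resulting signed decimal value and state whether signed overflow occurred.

-6; no overflow

01 1101 0000 → 0111010000 = 464 (signed)
1000101010 = -470 (signed)
  0111010000
+ 1000101010
= 1111111010
Result 1111111010: MSB = 1 → 1018 − 1024 = -6.
Addends have opposite signs, so signed overflow cannot occur.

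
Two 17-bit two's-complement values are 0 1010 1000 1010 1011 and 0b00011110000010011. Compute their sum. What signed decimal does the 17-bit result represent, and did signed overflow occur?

0 1010 1000 1010 1011 → 01010100010101011 = 43179 (signed)
0b00011110000010011 → 00011110000010011 = 15379 (signed)
  01010100010101011
+ 00011110000010011
= 01110010010111110
Result 01110010010111110: MSB = 0 → value 58558.
Both addends are non-negative and so is the stored result: no signed overflow.

58558; no overflow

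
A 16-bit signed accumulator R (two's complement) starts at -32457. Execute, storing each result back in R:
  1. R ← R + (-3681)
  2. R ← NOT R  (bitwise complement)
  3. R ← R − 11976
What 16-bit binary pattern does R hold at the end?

0101111001100001

Start: R = -32457 = 1000000100110111.
R = -32457 + (-3681) = -36138; wraps to 29398 = 0111001011010110
R = NOT 0111001011010110 = 1000110100101001 = -29399
R = -29399 − 11976 = -41375; wraps to 24161 = 0101111001100001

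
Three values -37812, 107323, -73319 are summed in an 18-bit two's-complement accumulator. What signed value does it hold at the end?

-37812 + 107323 = 69511 (010000111110000111)
69511 + (-73319) = -3808 (111111000100100000)

-3808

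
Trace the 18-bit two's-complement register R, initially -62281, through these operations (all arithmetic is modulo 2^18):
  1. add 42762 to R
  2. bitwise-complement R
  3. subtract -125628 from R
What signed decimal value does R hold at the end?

-116998

Start: R = -62281 = 110000110010110111.
R = -62281 + 42762 = -19519 = 111011001111000001
R = NOT 111011001111000001 = 000100110000111110 = 19518
R = 19518 − (-125628) = 145146; wraps to -116998 = 100011011011111010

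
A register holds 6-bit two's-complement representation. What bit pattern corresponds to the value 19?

010011

19 is non-negative, so write it directly in 6 bits: 010011.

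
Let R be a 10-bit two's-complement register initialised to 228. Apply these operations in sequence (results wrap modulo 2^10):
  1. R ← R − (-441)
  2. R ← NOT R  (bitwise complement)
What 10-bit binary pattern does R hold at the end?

Start: R = 228 = 0011100100.
R = 228 − (-441) = 669; wraps to -355 = 1010011101
R = NOT 1010011101 = 0101100010 = 354

0101100010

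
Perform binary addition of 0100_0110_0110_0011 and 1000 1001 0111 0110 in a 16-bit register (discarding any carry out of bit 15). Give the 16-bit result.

1100111111011001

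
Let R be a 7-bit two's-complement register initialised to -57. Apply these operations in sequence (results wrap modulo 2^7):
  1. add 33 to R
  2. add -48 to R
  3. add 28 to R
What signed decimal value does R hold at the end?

-44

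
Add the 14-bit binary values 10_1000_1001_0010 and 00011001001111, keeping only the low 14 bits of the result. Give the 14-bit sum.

  10100010010010
+ 00011001001111
= 10111011100001

10111011100001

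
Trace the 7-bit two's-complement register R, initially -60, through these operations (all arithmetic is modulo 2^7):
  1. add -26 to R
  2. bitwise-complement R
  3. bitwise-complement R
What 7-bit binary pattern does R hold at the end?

Start: R = -60 = 1000100.
R = -60 + (-26) = -86; wraps to 42 = 0101010
R = NOT 0101010 = 1010101 = -43
R = NOT 1010101 = 0101010 = 42

0101010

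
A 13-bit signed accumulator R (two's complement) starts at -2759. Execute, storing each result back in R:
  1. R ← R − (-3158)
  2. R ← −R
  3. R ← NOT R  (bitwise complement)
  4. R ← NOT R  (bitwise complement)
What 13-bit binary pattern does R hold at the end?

1111001110001

Start: R = -2759 = 1010100111001.
R = -2759 − (-3158) = 399 = 0000110001111
R = −(399) = -399 = 1111001110001
R = NOT 1111001110001 = 0000110001110 = 398
R = NOT 0000110001110 = 1111001110001 = -399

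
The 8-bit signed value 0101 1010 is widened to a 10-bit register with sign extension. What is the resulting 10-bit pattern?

0001011010

MSB of 01011010 is 0; replicate it into the new high bits.
00|01011010 → 0001011010 (still 90).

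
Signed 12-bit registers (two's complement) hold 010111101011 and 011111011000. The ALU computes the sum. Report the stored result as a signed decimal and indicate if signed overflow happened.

010111101011 = 1515 (signed)
011111011000 = 2008 (signed)
  010111101011
+ 011111011000
= 110111000011
Result 110111000011: MSB = 1 → 3523 − 4096 = -573.
Both addends are non-negative but the stored result is negative: signed overflow. The true value 1515 + 2008 = 3523 lies outside [-2048, 2047].

-573; overflow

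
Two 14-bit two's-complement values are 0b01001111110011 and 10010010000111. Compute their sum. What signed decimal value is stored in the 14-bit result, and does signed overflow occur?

-1926; no overflow

0b01001111110011 → 01001111110011 = 5107 (signed)
10010010000111 = -7033 (signed)
  01001111110011
+ 10010010000111
= 11100001111010
Result 11100001111010: MSB = 1 → 14458 − 16384 = -1926.
Addends have opposite signs, so signed overflow cannot occur.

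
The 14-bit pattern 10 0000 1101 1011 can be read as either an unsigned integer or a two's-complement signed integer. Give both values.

unsigned = 8411, signed = -7973

Unsigned: 10000011011011 = 8411.
Signed: MSB=1 → 8411 − 16384 = -7973.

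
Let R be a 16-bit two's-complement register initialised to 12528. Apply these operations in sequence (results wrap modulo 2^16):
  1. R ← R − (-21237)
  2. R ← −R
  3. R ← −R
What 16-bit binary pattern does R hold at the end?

1000001111100101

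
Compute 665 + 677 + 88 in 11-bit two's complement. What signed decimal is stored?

-618

665 + 677 = 1342 → wraps to -706 (10100111110)
-706 + 88 = -618 (10110010110)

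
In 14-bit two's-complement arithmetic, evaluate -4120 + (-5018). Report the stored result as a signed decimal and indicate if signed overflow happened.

7246; overflow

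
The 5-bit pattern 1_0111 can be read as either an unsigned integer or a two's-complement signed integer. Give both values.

Unsigned: 10111 = 23.
Signed: MSB=1 → 23 − 32 = -9.

unsigned = 23, signed = -9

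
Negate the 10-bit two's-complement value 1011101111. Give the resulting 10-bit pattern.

0100010001

Invert: 0100010000. Add 1: 0100010001.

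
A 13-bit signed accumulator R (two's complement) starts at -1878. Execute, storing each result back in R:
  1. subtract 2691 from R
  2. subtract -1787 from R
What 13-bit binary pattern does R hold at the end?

1010100100010

Start: R = -1878 = 1100010101010.
R = -1878 − 2691 = -4569; wraps to 3623 = 0111000100111
R = 3623 − (-1787) = 5410; wraps to -2782 = 1010100100010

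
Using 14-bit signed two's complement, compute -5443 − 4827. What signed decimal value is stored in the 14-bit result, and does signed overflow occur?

6114; overflow

-5443 → 10101010111101
4827 → 01001011011011
Subtract via negate-and-add: invert 01001011011011 + 1 = 10110100100101 (i.e. -4827).
  10101010111101
+ 10110100100101
= 01011111100010  (discard carry-out 1)
Result 01011111100010: MSB = 0 → value 6114.
Both addends (after negating the subtrahend) are negative but the stored result is non-negative: signed overflow. The true value -5443 − 4827 = -10270 lies outside [-8192, 8191].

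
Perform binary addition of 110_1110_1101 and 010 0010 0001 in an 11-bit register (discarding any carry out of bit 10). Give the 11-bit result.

00100001110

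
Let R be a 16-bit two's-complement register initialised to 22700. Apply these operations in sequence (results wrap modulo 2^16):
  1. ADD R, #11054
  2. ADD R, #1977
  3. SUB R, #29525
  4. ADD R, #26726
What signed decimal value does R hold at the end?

Start: R = 22700 = 0101100010101100.
R = 22700 + 11054 = 33754; wraps to -31782 = 1000001111011010
R = -31782 + 1977 = -29805 = 1000101110010011
R = -29805 − 29525 = -59330; wraps to 6206 = 0001100000111110
R = 6206 + 26726 = 32932; wraps to -32604 = 1000000010100100

-32604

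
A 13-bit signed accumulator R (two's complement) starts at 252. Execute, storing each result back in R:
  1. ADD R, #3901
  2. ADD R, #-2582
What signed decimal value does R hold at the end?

1571

Start: R = 252 = 0000011111100.
R = 252 + 3901 = 4153; wraps to -4039 = 1000000111001
R = -4039 + (-2582) = -6621; wraps to 1571 = 0011000100011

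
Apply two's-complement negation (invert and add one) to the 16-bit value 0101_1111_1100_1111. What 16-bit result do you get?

Invert: 1010000000110000. Add 1: 1010000000110001.

1010000000110001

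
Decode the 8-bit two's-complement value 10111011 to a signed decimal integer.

-69

MSB is 1, so the value is negative.
Unsigned reading: 187. Subtract 2^8 = 256: 187 − 256 = -69.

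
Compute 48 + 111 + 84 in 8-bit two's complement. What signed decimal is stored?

-13

48 + 111 = 159 → wraps to -97 (10011111)
-97 + 84 = -13 (11110011)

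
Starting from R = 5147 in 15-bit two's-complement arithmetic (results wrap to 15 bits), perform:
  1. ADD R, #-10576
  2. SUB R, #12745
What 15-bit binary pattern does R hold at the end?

Start: R = 5147 = 001010000011011.
R = 5147 + (-10576) = -5429 = 110101011001011
R = -5429 − 12745 = -18174; wraps to 14594 = 011100100000010

011100100000010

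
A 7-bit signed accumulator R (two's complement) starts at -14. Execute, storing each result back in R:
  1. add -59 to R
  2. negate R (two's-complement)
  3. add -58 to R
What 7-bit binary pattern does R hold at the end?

0001111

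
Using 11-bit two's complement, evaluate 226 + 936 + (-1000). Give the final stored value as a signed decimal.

226 + 936 = 1162 → wraps to -886 (10010001010)
-886 + (-1000) = -1886 → wraps to 162 (00010100010)

162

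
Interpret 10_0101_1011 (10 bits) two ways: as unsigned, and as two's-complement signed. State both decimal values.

unsigned = 603, signed = -421

Unsigned: 1001011011 = 603.
Signed: MSB=1 → 603 − 1024 = -421.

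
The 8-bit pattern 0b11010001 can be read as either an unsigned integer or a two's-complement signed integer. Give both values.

Unsigned: 11010001 = 209.
Signed: MSB=1 → 209 − 256 = -47.

unsigned = 209, signed = -47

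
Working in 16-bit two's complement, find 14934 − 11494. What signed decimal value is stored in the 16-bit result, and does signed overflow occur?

3440; no overflow

14934 → 0011101001010110
11494 → 0010110011100110
Subtract via negate-and-add: invert 0010110011100110 + 1 = 1101001100011010 (i.e. -11494).
  0011101001010110
+ 1101001100011010
= 0000110101110000  (discard carry-out 1)
Result 0000110101110000: MSB = 0 → value 3440.
Addends (after negating the subtrahend) have opposite signs, so signed overflow cannot occur.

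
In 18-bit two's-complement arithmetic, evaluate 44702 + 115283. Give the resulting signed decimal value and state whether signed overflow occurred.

-102159; overflow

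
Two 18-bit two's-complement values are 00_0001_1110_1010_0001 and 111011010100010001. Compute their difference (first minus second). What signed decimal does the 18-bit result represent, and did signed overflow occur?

00_0001_1110_1010_0001 → 000001111010100001 = 7841 (signed)
111011010100010001 = -19183 (signed)
Subtract via negate-and-add: invert 111011010100010001 + 1 = 000100101011101111 (i.e. 19183).
  000001111010100001
+ 000100101011101111
= 000110100110010000
Result 000110100110010000: MSB = 0 → value 27024.
Both addends (after negating the subtrahend) are non-negative and so is the stored result: no signed overflow.

27024; no overflow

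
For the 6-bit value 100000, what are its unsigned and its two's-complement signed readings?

Unsigned: 100000 = 32.
Signed: MSB=1 → 32 − 64 = -32.

unsigned = 32, signed = -32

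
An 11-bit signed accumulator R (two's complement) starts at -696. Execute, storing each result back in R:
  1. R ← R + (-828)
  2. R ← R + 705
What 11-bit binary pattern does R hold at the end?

10011001101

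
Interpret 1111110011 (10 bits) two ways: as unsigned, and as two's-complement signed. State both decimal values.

unsigned = 1011, signed = -13

Unsigned: 1111110011 = 1011.
Signed: MSB=1 → 1011 − 1024 = -13.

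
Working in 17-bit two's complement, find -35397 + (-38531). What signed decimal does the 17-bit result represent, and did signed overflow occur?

-35397 → 10111010110111011
-38531 → 10110100101111101
  10111010110111011
+ 10110100101111101
= 01101111100111000  (discard carry-out 1)
Result 01101111100111000: MSB = 0 → value 57144.
Both addends are negative but the stored result is non-negative: signed overflow. The true value -35397 + (-38531) = -73928 lies outside [-65536, 65535].

57144; overflow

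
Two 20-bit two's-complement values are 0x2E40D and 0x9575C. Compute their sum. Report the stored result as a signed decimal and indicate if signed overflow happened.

-246935; no overflow

0x2E40D = 00101110010000001101 = 189453 (signed)
0x9575C = 10010101011101011100 = -436388 (signed)
  00101110010000001101
+ 10010101011101011100
= 11000011101101101001
Result 11000011101101101001: MSB = 1 → 801641 − 1048576 = -246935.
Addends have opposite signs, so signed overflow cannot occur.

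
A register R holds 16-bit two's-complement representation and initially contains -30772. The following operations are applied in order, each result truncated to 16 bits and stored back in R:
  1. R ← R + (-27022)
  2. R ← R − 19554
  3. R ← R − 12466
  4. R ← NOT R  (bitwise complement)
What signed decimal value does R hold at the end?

24277

Start: R = -30772 = 1000011111001100.
R = -30772 + (-27022) = -57794; wraps to 7742 = 0001111000111110
R = 7742 − 19554 = -11812 = 1101000111011100
R = -11812 − 12466 = -24278 = 1010000100101010
R = NOT 1010000100101010 = 0101111011010101 = 24277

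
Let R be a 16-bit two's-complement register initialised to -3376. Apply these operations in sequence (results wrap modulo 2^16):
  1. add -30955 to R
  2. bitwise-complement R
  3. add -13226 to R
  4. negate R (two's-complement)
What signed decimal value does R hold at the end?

Start: R = -3376 = 1111001011010000.
R = -3376 + (-30955) = -34331; wraps to 31205 = 0111100111100101
R = NOT 0111100111100101 = 1000011000011010 = -31206
R = -31206 + (-13226) = -44432; wraps to 21104 = 0101001001110000
R = −(21104) = -21104 = 1010110110010000

-21104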